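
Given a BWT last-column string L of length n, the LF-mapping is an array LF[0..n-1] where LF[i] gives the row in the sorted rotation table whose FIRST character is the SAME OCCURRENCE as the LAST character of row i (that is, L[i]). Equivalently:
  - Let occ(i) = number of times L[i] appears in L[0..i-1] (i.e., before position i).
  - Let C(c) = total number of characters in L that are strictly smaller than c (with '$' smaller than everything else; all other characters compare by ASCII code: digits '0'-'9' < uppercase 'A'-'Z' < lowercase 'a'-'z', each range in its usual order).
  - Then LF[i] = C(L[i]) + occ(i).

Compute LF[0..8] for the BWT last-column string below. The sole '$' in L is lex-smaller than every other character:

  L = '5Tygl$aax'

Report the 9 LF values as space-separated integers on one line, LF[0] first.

Answer: 1 2 8 5 6 0 3 4 7

Derivation:
Char counts: '$':1, '5':1, 'T':1, 'a':2, 'g':1, 'l':1, 'x':1, 'y':1
C (first-col start): C('$')=0, C('5')=1, C('T')=2, C('a')=3, C('g')=5, C('l')=6, C('x')=7, C('y')=8
L[0]='5': occ=0, LF[0]=C('5')+0=1+0=1
L[1]='T': occ=0, LF[1]=C('T')+0=2+0=2
L[2]='y': occ=0, LF[2]=C('y')+0=8+0=8
L[3]='g': occ=0, LF[3]=C('g')+0=5+0=5
L[4]='l': occ=0, LF[4]=C('l')+0=6+0=6
L[5]='$': occ=0, LF[5]=C('$')+0=0+0=0
L[6]='a': occ=0, LF[6]=C('a')+0=3+0=3
L[7]='a': occ=1, LF[7]=C('a')+1=3+1=4
L[8]='x': occ=0, LF[8]=C('x')+0=7+0=7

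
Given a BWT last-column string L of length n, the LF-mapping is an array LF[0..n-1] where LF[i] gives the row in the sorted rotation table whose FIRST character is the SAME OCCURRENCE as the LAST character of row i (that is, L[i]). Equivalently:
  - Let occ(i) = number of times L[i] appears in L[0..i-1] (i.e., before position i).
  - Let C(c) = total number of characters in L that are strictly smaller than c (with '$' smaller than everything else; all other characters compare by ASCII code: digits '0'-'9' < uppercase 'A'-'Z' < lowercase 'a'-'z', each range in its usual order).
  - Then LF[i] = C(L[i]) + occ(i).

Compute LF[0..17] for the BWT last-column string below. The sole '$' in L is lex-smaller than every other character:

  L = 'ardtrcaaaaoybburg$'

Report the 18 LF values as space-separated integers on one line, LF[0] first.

Char counts: '$':1, 'a':5, 'b':2, 'c':1, 'd':1, 'g':1, 'o':1, 'r':3, 't':1, 'u':1, 'y':1
C (first-col start): C('$')=0, C('a')=1, C('b')=6, C('c')=8, C('d')=9, C('g')=10, C('o')=11, C('r')=12, C('t')=15, C('u')=16, C('y')=17
L[0]='a': occ=0, LF[0]=C('a')+0=1+0=1
L[1]='r': occ=0, LF[1]=C('r')+0=12+0=12
L[2]='d': occ=0, LF[2]=C('d')+0=9+0=9
L[3]='t': occ=0, LF[3]=C('t')+0=15+0=15
L[4]='r': occ=1, LF[4]=C('r')+1=12+1=13
L[5]='c': occ=0, LF[5]=C('c')+0=8+0=8
L[6]='a': occ=1, LF[6]=C('a')+1=1+1=2
L[7]='a': occ=2, LF[7]=C('a')+2=1+2=3
L[8]='a': occ=3, LF[8]=C('a')+3=1+3=4
L[9]='a': occ=4, LF[9]=C('a')+4=1+4=5
L[10]='o': occ=0, LF[10]=C('o')+0=11+0=11
L[11]='y': occ=0, LF[11]=C('y')+0=17+0=17
L[12]='b': occ=0, LF[12]=C('b')+0=6+0=6
L[13]='b': occ=1, LF[13]=C('b')+1=6+1=7
L[14]='u': occ=0, LF[14]=C('u')+0=16+0=16
L[15]='r': occ=2, LF[15]=C('r')+2=12+2=14
L[16]='g': occ=0, LF[16]=C('g')+0=10+0=10
L[17]='$': occ=0, LF[17]=C('$')+0=0+0=0

Answer: 1 12 9 15 13 8 2 3 4 5 11 17 6 7 16 14 10 0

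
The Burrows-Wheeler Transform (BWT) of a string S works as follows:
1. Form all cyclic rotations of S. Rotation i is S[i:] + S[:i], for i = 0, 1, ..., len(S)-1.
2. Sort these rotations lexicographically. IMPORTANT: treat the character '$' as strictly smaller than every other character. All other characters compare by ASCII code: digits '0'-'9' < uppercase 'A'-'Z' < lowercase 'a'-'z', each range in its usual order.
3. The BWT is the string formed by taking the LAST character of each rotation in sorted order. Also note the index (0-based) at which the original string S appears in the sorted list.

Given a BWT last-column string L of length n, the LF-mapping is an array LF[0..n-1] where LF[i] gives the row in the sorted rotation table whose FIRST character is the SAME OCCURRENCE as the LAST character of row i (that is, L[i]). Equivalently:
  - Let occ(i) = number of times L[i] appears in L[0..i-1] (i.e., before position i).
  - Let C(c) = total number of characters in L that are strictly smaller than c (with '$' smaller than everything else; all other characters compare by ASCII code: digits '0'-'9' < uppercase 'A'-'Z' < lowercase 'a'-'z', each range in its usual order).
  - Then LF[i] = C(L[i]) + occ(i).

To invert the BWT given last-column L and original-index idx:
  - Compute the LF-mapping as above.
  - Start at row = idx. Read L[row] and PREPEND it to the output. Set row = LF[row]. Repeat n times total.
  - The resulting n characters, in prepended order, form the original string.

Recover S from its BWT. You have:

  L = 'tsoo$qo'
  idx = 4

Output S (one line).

Answer: qsooot$

Derivation:
LF mapping: 6 5 1 2 0 4 3
Walk LF starting at row 4, prepending L[row]:
  step 1: row=4, L[4]='$', prepend. Next row=LF[4]=0
  step 2: row=0, L[0]='t', prepend. Next row=LF[0]=6
  step 3: row=6, L[6]='o', prepend. Next row=LF[6]=3
  step 4: row=3, L[3]='o', prepend. Next row=LF[3]=2
  step 5: row=2, L[2]='o', prepend. Next row=LF[2]=1
  step 6: row=1, L[1]='s', prepend. Next row=LF[1]=5
  step 7: row=5, L[5]='q', prepend. Next row=LF[5]=4
Reversed output: qsooot$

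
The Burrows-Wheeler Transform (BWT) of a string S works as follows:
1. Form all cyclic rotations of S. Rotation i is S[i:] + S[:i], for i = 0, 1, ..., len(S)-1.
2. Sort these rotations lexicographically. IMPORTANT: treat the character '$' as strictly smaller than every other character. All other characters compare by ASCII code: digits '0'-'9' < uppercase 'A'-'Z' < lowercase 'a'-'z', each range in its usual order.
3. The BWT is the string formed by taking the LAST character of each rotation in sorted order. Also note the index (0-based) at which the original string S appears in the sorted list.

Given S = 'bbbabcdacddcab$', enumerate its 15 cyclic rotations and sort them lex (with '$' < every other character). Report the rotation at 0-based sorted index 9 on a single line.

Answer: cab$bbbabcdacdd

Derivation:
All 15 rotations (rotation i = S[i:]+S[:i]):
  rot[0] = bbbabcdacddcab$
  rot[1] = bbabcdacddcab$b
  rot[2] = babcdacddcab$bb
  rot[3] = abcdacddcab$bbb
  rot[4] = bcdacddcab$bbba
  rot[5] = cdacddcab$bbbab
  rot[6] = dacddcab$bbbabc
  rot[7] = acddcab$bbbabcd
  rot[8] = cddcab$bbbabcda
  rot[9] = ddcab$bbbabcdac
  rot[10] = dcab$bbbabcdacd
  rot[11] = cab$bbbabcdacdd
  rot[12] = ab$bbbabcdacddc
  rot[13] = b$bbbabcdacddca
  rot[14] = $bbbabcdacddcab
Sorted (with $ < everything):
  sorted[0] = $bbbabcdacddcab
  sorted[1] = ab$bbbabcdacddc
  sorted[2] = abcdacddcab$bbb
  sorted[3] = acddcab$bbbabcd
  sorted[4] = b$bbbabcdacddca
  sorted[5] = babcdacddcab$bb
  sorted[6] = bbabcdacddcab$b
  sorted[7] = bbbabcdacddcab$
  sorted[8] = bcdacddcab$bbba
  sorted[9] = cab$bbbabcdacdd
  sorted[10] = cdacddcab$bbbab
  sorted[11] = cddcab$bbbabcda
  sorted[12] = dacddcab$bbbabc
  sorted[13] = dcab$bbbabcdacd
  sorted[14] = ddcab$bbbabcdac
sorted[9] = cab$bbbabcdacdd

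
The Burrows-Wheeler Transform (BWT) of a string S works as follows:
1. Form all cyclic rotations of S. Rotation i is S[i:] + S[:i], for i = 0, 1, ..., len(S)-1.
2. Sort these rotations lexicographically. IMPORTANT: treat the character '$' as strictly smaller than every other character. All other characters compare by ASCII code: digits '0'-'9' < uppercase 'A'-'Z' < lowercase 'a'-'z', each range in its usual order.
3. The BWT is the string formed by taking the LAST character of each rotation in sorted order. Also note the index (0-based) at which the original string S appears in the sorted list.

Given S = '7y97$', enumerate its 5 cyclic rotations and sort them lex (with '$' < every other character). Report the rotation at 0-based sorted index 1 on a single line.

All 5 rotations (rotation i = S[i:]+S[:i]):
  rot[0] = 7y97$
  rot[1] = y97$7
  rot[2] = 97$7y
  rot[3] = 7$7y9
  rot[4] = $7y97
Sorted (with $ < everything):
  sorted[0] = $7y97
  sorted[1] = 7$7y9
  sorted[2] = 7y97$
  sorted[3] = 97$7y
  sorted[4] = y97$7
sorted[1] = 7$7y9

Answer: 7$7y9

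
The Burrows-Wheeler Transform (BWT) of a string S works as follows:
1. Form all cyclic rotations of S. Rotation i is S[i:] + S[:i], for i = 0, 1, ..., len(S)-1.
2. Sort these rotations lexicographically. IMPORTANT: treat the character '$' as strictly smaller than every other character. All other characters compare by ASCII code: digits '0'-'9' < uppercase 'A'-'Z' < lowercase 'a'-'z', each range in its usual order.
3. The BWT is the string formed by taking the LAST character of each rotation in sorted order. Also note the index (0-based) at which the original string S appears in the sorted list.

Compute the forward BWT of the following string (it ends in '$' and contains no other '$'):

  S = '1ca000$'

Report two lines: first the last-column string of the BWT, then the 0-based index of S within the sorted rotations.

Answer: 000a$c1
4

Derivation:
All 7 rotations (rotation i = S[i:]+S[:i]):
  rot[0] = 1ca000$
  rot[1] = ca000$1
  rot[2] = a000$1c
  rot[3] = 000$1ca
  rot[4] = 00$1ca0
  rot[5] = 0$1ca00
  rot[6] = $1ca000
Sorted (with $ < everything):
  sorted[0] = $1ca000  (last char: '0')
  sorted[1] = 0$1ca00  (last char: '0')
  sorted[2] = 00$1ca0  (last char: '0')
  sorted[3] = 000$1ca  (last char: 'a')
  sorted[4] = 1ca000$  (last char: '$')
  sorted[5] = a000$1c  (last char: 'c')
  sorted[6] = ca000$1  (last char: '1')
Last column: 000a$c1
Original string S is at sorted index 4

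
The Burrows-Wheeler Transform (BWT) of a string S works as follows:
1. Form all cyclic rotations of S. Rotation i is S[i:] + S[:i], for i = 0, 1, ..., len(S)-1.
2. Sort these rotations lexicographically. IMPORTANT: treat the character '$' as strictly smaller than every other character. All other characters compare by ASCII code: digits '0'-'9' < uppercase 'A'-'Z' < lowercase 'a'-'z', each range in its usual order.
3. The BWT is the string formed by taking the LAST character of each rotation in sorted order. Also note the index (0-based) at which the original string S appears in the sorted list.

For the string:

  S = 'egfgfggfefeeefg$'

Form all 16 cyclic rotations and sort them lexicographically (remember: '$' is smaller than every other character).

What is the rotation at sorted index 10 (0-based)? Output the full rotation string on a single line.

All 16 rotations (rotation i = S[i:]+S[:i]):
  rot[0] = egfgfggfefeeefg$
  rot[1] = gfgfggfefeeefg$e
  rot[2] = fgfggfefeeefg$eg
  rot[3] = gfggfefeeefg$egf
  rot[4] = fggfefeeefg$egfg
  rot[5] = ggfefeeefg$egfgf
  rot[6] = gfefeeefg$egfgfg
  rot[7] = fefeeefg$egfgfgg
  rot[8] = efeeefg$egfgfggf
  rot[9] = feeefg$egfgfggfe
  rot[10] = eeefg$egfgfggfef
  rot[11] = eefg$egfgfggfefe
  rot[12] = efg$egfgfggfefee
  rot[13] = fg$egfgfggfefeee
  rot[14] = g$egfgfggfefeeef
  rot[15] = $egfgfggfefeeefg
Sorted (with $ < everything):
  sorted[0] = $egfgfggfefeeefg
  sorted[1] = eeefg$egfgfggfef
  sorted[2] = eefg$egfgfggfefe
  sorted[3] = efeeefg$egfgfggf
  sorted[4] = efg$egfgfggfefee
  sorted[5] = egfgfggfefeeefg$
  sorted[6] = feeefg$egfgfggfe
  sorted[7] = fefeeefg$egfgfgg
  sorted[8] = fg$egfgfggfefeee
  sorted[9] = fgfggfefeeefg$eg
  sorted[10] = fggfefeeefg$egfg
  sorted[11] = g$egfgfggfefeeef
  sorted[12] = gfefeeefg$egfgfg
  sorted[13] = gfgfggfefeeefg$e
  sorted[14] = gfggfefeeefg$egf
  sorted[15] = ggfefeeefg$egfgf
sorted[10] = fggfefeeefg$egfg

Answer: fggfefeeefg$egfg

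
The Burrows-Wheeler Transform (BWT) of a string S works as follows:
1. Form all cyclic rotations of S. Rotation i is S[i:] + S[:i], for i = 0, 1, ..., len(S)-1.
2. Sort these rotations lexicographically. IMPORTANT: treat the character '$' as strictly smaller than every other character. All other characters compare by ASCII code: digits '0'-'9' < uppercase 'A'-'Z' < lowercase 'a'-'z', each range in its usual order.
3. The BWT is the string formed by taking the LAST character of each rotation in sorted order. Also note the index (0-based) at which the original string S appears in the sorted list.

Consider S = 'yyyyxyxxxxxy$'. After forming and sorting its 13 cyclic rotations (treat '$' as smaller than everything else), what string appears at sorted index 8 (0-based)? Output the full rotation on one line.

All 13 rotations (rotation i = S[i:]+S[:i]):
  rot[0] = yyyyxyxxxxxy$
  rot[1] = yyyxyxxxxxy$y
  rot[2] = yyxyxxxxxy$yy
  rot[3] = yxyxxxxxy$yyy
  rot[4] = xyxxxxxy$yyyy
  rot[5] = yxxxxxy$yyyyx
  rot[6] = xxxxxy$yyyyxy
  rot[7] = xxxxy$yyyyxyx
  rot[8] = xxxy$yyyyxyxx
  rot[9] = xxy$yyyyxyxxx
  rot[10] = xy$yyyyxyxxxx
  rot[11] = y$yyyyxyxxxxx
  rot[12] = $yyyyxyxxxxxy
Sorted (with $ < everything):
  sorted[0] = $yyyyxyxxxxxy
  sorted[1] = xxxxxy$yyyyxy
  sorted[2] = xxxxy$yyyyxyx
  sorted[3] = xxxy$yyyyxyxx
  sorted[4] = xxy$yyyyxyxxx
  sorted[5] = xy$yyyyxyxxxx
  sorted[6] = xyxxxxxy$yyyy
  sorted[7] = y$yyyyxyxxxxx
  sorted[8] = yxxxxxy$yyyyx
  sorted[9] = yxyxxxxxy$yyy
  sorted[10] = yyxyxxxxxy$yy
  sorted[11] = yyyxyxxxxxy$y
  sorted[12] = yyyyxyxxxxxy$
sorted[8] = yxxxxxy$yyyyx

Answer: yxxxxxy$yyyyx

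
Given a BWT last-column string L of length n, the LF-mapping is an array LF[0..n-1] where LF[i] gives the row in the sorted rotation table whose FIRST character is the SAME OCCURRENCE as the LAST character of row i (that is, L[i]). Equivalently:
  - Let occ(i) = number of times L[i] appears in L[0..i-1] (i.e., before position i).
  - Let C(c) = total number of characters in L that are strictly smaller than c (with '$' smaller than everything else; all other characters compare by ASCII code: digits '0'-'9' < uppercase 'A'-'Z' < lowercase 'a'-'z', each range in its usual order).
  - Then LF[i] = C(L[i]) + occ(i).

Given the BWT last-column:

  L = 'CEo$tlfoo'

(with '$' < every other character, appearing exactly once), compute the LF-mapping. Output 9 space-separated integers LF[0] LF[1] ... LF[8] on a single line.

Answer: 1 2 5 0 8 4 3 6 7

Derivation:
Char counts: '$':1, 'C':1, 'E':1, 'f':1, 'l':1, 'o':3, 't':1
C (first-col start): C('$')=0, C('C')=1, C('E')=2, C('f')=3, C('l')=4, C('o')=5, C('t')=8
L[0]='C': occ=0, LF[0]=C('C')+0=1+0=1
L[1]='E': occ=0, LF[1]=C('E')+0=2+0=2
L[2]='o': occ=0, LF[2]=C('o')+0=5+0=5
L[3]='$': occ=0, LF[3]=C('$')+0=0+0=0
L[4]='t': occ=0, LF[4]=C('t')+0=8+0=8
L[5]='l': occ=0, LF[5]=C('l')+0=4+0=4
L[6]='f': occ=0, LF[6]=C('f')+0=3+0=3
L[7]='o': occ=1, LF[7]=C('o')+1=5+1=6
L[8]='o': occ=2, LF[8]=C('o')+2=5+2=7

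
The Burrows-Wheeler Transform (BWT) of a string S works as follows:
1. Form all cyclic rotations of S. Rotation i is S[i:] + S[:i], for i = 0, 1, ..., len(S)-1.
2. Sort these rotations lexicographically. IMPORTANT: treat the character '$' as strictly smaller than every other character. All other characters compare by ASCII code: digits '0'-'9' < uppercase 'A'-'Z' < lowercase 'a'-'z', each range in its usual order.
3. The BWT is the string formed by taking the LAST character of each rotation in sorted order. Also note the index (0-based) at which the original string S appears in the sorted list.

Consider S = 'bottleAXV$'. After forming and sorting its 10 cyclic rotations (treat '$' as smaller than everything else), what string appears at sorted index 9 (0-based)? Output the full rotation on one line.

All 10 rotations (rotation i = S[i:]+S[:i]):
  rot[0] = bottleAXV$
  rot[1] = ottleAXV$b
  rot[2] = ttleAXV$bo
  rot[3] = tleAXV$bot
  rot[4] = leAXV$bott
  rot[5] = eAXV$bottl
  rot[6] = AXV$bottle
  rot[7] = XV$bottleA
  rot[8] = V$bottleAX
  rot[9] = $bottleAXV
Sorted (with $ < everything):
  sorted[0] = $bottleAXV
  sorted[1] = AXV$bottle
  sorted[2] = V$bottleAX
  sorted[3] = XV$bottleA
  sorted[4] = bottleAXV$
  sorted[5] = eAXV$bottl
  sorted[6] = leAXV$bott
  sorted[7] = ottleAXV$b
  sorted[8] = tleAXV$bot
  sorted[9] = ttleAXV$bo
sorted[9] = ttleAXV$bo

Answer: ttleAXV$bo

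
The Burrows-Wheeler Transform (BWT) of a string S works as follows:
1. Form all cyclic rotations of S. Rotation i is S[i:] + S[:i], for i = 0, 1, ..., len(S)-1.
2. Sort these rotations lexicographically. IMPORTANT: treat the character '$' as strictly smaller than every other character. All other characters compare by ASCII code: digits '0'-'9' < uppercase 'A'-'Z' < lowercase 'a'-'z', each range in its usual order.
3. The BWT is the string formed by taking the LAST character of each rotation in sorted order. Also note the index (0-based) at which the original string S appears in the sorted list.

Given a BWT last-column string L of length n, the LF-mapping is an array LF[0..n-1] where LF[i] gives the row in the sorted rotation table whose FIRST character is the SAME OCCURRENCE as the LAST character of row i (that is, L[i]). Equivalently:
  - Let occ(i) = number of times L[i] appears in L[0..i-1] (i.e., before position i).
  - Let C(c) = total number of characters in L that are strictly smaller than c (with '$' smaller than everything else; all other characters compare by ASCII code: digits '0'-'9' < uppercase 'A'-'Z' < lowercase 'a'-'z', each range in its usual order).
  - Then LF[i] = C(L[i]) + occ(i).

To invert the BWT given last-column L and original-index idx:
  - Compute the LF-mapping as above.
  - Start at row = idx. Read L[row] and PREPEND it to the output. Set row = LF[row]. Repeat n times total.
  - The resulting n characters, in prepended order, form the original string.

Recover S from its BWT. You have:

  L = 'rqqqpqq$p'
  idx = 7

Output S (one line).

LF mapping: 8 3 4 5 1 6 7 0 2
Walk LF starting at row 7, prepending L[row]:
  step 1: row=7, L[7]='$', prepend. Next row=LF[7]=0
  step 2: row=0, L[0]='r', prepend. Next row=LF[0]=8
  step 3: row=8, L[8]='p', prepend. Next row=LF[8]=2
  step 4: row=2, L[2]='q', prepend. Next row=LF[2]=4
  step 5: row=4, L[4]='p', prepend. Next row=LF[4]=1
  step 6: row=1, L[1]='q', prepend. Next row=LF[1]=3
  step 7: row=3, L[3]='q', prepend. Next row=LF[3]=5
  step 8: row=5, L[5]='q', prepend. Next row=LF[5]=6
  step 9: row=6, L[6]='q', prepend. Next row=LF[6]=7
Reversed output: qqqqpqpr$

Answer: qqqqpqpr$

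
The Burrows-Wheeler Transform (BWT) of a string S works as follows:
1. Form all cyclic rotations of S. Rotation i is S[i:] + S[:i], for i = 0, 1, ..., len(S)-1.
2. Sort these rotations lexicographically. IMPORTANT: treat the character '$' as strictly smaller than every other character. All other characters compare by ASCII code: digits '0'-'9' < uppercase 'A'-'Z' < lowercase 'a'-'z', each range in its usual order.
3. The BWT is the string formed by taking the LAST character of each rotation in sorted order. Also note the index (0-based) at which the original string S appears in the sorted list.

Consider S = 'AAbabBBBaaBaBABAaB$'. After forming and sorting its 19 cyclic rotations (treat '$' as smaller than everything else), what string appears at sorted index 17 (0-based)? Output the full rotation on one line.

All 19 rotations (rotation i = S[i:]+S[:i]):
  rot[0] = AAbabBBBaaBaBABAaB$
  rot[1] = AbabBBBaaBaBABAaB$A
  rot[2] = babBBBaaBaBABAaB$AA
  rot[3] = abBBBaaBaBABAaB$AAb
  rot[4] = bBBBaaBaBABAaB$AAba
  rot[5] = BBBaaBaBABAaB$AAbab
  rot[6] = BBaaBaBABAaB$AAbabB
  rot[7] = BaaBaBABAaB$AAbabBB
  rot[8] = aaBaBABAaB$AAbabBBB
  rot[9] = aBaBABAaB$AAbabBBBa
  rot[10] = BaBABAaB$AAbabBBBaa
  rot[11] = aBABAaB$AAbabBBBaaB
  rot[12] = BABAaB$AAbabBBBaaBa
  rot[13] = ABAaB$AAbabBBBaaBaB
  rot[14] = BAaB$AAbabBBBaaBaBA
  rot[15] = AaB$AAbabBBBaaBaBAB
  rot[16] = aB$AAbabBBBaaBaBABA
  rot[17] = B$AAbabBBBaaBaBABAa
  rot[18] = $AAbabBBBaaBaBABAaB
Sorted (with $ < everything):
  sorted[0] = $AAbabBBBaaBaBABAaB
  sorted[1] = AAbabBBBaaBaBABAaB$
  sorted[2] = ABAaB$AAbabBBBaaBaB
  sorted[3] = AaB$AAbabBBBaaBaBAB
  sorted[4] = AbabBBBaaBaBABAaB$A
  sorted[5] = B$AAbabBBBaaBaBABAa
  sorted[6] = BABAaB$AAbabBBBaaBa
  sorted[7] = BAaB$AAbabBBBaaBaBA
  sorted[8] = BBBaaBaBABAaB$AAbab
  sorted[9] = BBaaBaBABAaB$AAbabB
  sorted[10] = BaBABAaB$AAbabBBBaa
  sorted[11] = BaaBaBABAaB$AAbabBB
  sorted[12] = aB$AAbabBBBaaBaBABA
  sorted[13] = aBABAaB$AAbabBBBaaB
  sorted[14] = aBaBABAaB$AAbabBBBa
  sorted[15] = aaBaBABAaB$AAbabBBB
  sorted[16] = abBBBaaBaBABAaB$AAb
  sorted[17] = bBBBaaBaBABAaB$AAba
  sorted[18] = babBBBaaBaBABAaB$AA
sorted[17] = bBBBaaBaBABAaB$AAba

Answer: bBBBaaBaBABAaB$AAba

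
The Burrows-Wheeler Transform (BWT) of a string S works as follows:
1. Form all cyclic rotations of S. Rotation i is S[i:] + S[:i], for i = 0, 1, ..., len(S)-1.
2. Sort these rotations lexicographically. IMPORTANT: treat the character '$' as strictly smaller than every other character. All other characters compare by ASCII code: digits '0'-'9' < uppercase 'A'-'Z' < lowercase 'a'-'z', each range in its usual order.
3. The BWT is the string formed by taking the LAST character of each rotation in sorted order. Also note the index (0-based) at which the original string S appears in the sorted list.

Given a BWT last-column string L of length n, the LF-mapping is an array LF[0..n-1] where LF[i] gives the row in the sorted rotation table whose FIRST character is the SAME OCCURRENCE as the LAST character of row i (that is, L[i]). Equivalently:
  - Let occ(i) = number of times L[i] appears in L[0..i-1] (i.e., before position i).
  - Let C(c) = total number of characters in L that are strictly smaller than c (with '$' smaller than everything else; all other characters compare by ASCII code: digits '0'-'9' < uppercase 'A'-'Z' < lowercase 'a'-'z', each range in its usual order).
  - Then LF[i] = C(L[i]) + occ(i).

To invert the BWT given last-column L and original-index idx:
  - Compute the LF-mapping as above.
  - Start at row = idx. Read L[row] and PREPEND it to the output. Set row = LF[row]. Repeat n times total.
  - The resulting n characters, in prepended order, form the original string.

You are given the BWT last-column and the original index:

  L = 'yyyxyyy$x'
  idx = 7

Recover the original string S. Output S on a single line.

LF mapping: 3 4 5 1 6 7 8 0 2
Walk LF starting at row 7, prepending L[row]:
  step 1: row=7, L[7]='$', prepend. Next row=LF[7]=0
  step 2: row=0, L[0]='y', prepend. Next row=LF[0]=3
  step 3: row=3, L[3]='x', prepend. Next row=LF[3]=1
  step 4: row=1, L[1]='y', prepend. Next row=LF[1]=4
  step 5: row=4, L[4]='y', prepend. Next row=LF[4]=6
  step 6: row=6, L[6]='y', prepend. Next row=LF[6]=8
  step 7: row=8, L[8]='x', prepend. Next row=LF[8]=2
  step 8: row=2, L[2]='y', prepend. Next row=LF[2]=5
  step 9: row=5, L[5]='y', prepend. Next row=LF[5]=7
Reversed output: yyxyyyxy$

Answer: yyxyyyxy$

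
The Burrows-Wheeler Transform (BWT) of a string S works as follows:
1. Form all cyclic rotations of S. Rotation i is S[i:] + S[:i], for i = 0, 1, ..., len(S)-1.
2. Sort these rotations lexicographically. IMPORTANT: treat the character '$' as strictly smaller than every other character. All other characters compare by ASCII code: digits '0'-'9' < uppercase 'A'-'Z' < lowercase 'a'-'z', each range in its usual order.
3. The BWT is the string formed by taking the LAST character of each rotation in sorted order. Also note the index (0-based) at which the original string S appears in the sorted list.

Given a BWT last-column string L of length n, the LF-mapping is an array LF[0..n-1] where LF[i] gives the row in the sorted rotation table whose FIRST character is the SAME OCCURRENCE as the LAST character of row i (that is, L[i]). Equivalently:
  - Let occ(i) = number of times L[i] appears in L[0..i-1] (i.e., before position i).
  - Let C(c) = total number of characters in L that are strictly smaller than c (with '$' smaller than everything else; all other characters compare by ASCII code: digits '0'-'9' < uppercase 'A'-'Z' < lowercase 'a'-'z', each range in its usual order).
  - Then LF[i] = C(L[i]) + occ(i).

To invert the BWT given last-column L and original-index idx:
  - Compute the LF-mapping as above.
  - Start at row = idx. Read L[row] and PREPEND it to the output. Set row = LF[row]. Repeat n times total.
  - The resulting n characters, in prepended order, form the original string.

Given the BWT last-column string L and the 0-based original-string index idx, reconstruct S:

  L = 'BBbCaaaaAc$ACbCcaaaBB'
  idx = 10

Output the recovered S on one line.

LF mapping: 3 4 17 7 10 11 12 13 1 19 0 2 8 18 9 20 14 15 16 5 6
Walk LF starting at row 10, prepending L[row]:
  step 1: row=10, L[10]='$', prepend. Next row=LF[10]=0
  step 2: row=0, L[0]='B', prepend. Next row=LF[0]=3
  step 3: row=3, L[3]='C', prepend. Next row=LF[3]=7
  step 4: row=7, L[7]='a', prepend. Next row=LF[7]=13
  step 5: row=13, L[13]='b', prepend. Next row=LF[13]=18
  step 6: row=18, L[18]='a', prepend. Next row=LF[18]=16
  step 7: row=16, L[16]='a', prepend. Next row=LF[16]=14
  step 8: row=14, L[14]='C', prepend. Next row=LF[14]=9
  step 9: row=9, L[9]='c', prepend. Next row=LF[9]=19
  step 10: row=19, L[19]='B', prepend. Next row=LF[19]=5
  step 11: row=5, L[5]='a', prepend. Next row=LF[5]=11
  step 12: row=11, L[11]='A', prepend. Next row=LF[11]=2
  step 13: row=2, L[2]='b', prepend. Next row=LF[2]=17
  step 14: row=17, L[17]='a', prepend. Next row=LF[17]=15
  step 15: row=15, L[15]='c', prepend. Next row=LF[15]=20
  step 16: row=20, L[20]='B', prepend. Next row=LF[20]=6
  step 17: row=6, L[6]='a', prepend. Next row=LF[6]=12
  step 18: row=12, L[12]='C', prepend. Next row=LF[12]=8
  step 19: row=8, L[8]='A', prepend. Next row=LF[8]=1
  step 20: row=1, L[1]='B', prepend. Next row=LF[1]=4
  step 21: row=4, L[4]='a', prepend. Next row=LF[4]=10
Reversed output: aBACaBcabAaBcCaabaCB$

Answer: aBACaBcabAaBcCaabaCB$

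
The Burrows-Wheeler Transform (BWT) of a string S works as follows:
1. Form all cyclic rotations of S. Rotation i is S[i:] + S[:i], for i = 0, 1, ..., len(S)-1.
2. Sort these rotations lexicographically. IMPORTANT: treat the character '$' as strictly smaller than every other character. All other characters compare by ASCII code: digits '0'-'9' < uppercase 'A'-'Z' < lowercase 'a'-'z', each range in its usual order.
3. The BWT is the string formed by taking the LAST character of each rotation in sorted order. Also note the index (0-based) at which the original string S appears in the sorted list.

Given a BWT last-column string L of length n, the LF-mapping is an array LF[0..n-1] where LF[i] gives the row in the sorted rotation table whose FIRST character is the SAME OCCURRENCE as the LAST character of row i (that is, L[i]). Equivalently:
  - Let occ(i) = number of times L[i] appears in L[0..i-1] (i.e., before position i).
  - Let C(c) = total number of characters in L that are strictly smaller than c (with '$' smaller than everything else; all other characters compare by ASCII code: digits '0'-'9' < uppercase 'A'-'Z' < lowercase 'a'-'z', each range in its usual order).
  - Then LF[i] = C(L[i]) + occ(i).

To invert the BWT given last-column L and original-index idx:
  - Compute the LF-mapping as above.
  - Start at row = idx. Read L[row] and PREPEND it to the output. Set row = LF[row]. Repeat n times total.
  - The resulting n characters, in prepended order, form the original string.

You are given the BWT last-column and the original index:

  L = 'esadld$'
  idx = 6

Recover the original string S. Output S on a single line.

LF mapping: 4 6 1 2 5 3 0
Walk LF starting at row 6, prepending L[row]:
  step 1: row=6, L[6]='$', prepend. Next row=LF[6]=0
  step 2: row=0, L[0]='e', prepend. Next row=LF[0]=4
  step 3: row=4, L[4]='l', prepend. Next row=LF[4]=5
  step 4: row=5, L[5]='d', prepend. Next row=LF[5]=3
  step 5: row=3, L[3]='d', prepend. Next row=LF[3]=2
  step 6: row=2, L[2]='a', prepend. Next row=LF[2]=1
  step 7: row=1, L[1]='s', prepend. Next row=LF[1]=6
Reversed output: saddle$

Answer: saddle$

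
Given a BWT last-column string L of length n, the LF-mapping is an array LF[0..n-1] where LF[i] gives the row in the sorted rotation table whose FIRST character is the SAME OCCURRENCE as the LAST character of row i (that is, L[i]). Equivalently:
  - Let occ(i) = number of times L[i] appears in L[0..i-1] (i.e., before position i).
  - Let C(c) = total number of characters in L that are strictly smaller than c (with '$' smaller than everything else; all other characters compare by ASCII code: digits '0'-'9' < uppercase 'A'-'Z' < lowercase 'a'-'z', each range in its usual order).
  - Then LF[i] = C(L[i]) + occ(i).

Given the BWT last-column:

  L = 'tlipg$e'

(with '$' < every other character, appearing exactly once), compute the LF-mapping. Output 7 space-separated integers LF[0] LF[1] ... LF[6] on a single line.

Char counts: '$':1, 'e':1, 'g':1, 'i':1, 'l':1, 'p':1, 't':1
C (first-col start): C('$')=0, C('e')=1, C('g')=2, C('i')=3, C('l')=4, C('p')=5, C('t')=6
L[0]='t': occ=0, LF[0]=C('t')+0=6+0=6
L[1]='l': occ=0, LF[1]=C('l')+0=4+0=4
L[2]='i': occ=0, LF[2]=C('i')+0=3+0=3
L[3]='p': occ=0, LF[3]=C('p')+0=5+0=5
L[4]='g': occ=0, LF[4]=C('g')+0=2+0=2
L[5]='$': occ=0, LF[5]=C('$')+0=0+0=0
L[6]='e': occ=0, LF[6]=C('e')+0=1+0=1

Answer: 6 4 3 5 2 0 1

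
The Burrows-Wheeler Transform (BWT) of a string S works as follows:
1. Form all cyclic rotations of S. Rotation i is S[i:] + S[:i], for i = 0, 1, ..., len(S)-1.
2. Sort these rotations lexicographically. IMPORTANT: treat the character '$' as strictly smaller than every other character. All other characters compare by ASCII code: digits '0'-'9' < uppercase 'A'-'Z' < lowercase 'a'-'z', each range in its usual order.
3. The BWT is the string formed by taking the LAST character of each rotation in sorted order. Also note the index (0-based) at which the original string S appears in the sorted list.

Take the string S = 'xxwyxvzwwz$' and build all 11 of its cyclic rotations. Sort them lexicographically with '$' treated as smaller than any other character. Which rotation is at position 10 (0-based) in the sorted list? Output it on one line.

Answer: zwwz$xxwyxv

Derivation:
All 11 rotations (rotation i = S[i:]+S[:i]):
  rot[0] = xxwyxvzwwz$
  rot[1] = xwyxvzwwz$x
  rot[2] = wyxvzwwz$xx
  rot[3] = yxvzwwz$xxw
  rot[4] = xvzwwz$xxwy
  rot[5] = vzwwz$xxwyx
  rot[6] = zwwz$xxwyxv
  rot[7] = wwz$xxwyxvz
  rot[8] = wz$xxwyxvzw
  rot[9] = z$xxwyxvzww
  rot[10] = $xxwyxvzwwz
Sorted (with $ < everything):
  sorted[0] = $xxwyxvzwwz
  sorted[1] = vzwwz$xxwyx
  sorted[2] = wwz$xxwyxvz
  sorted[3] = wyxvzwwz$xx
  sorted[4] = wz$xxwyxvzw
  sorted[5] = xvzwwz$xxwy
  sorted[6] = xwyxvzwwz$x
  sorted[7] = xxwyxvzwwz$
  sorted[8] = yxvzwwz$xxw
  sorted[9] = z$xxwyxvzww
  sorted[10] = zwwz$xxwyxv
sorted[10] = zwwz$xxwyxv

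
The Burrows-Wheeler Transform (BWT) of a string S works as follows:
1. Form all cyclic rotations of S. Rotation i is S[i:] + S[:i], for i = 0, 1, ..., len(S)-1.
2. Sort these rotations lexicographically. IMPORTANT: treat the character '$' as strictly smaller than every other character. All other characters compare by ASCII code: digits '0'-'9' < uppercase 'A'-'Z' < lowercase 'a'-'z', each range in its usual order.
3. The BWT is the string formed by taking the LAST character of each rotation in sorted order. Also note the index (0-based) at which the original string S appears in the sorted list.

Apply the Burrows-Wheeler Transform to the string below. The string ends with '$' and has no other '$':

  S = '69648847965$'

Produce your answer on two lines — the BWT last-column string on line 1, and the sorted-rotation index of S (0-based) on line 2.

All 12 rotations (rotation i = S[i:]+S[:i]):
  rot[0] = 69648847965$
  rot[1] = 9648847965$6
  rot[2] = 648847965$69
  rot[3] = 48847965$696
  rot[4] = 8847965$6964
  rot[5] = 847965$69648
  rot[6] = 47965$696488
  rot[7] = 7965$6964884
  rot[8] = 965$69648847
  rot[9] = 65$696488479
  rot[10] = 5$6964884796
  rot[11] = $69648847965
Sorted (with $ < everything):
  sorted[0] = $69648847965  (last char: '5')
  sorted[1] = 47965$696488  (last char: '8')
  sorted[2] = 48847965$696  (last char: '6')
  sorted[3] = 5$6964884796  (last char: '6')
  sorted[4] = 648847965$69  (last char: '9')
  sorted[5] = 65$696488479  (last char: '9')
  sorted[6] = 69648847965$  (last char: '$')
  sorted[7] = 7965$6964884  (last char: '4')
  sorted[8] = 847965$69648  (last char: '8')
  sorted[9] = 8847965$6964  (last char: '4')
  sorted[10] = 9648847965$6  (last char: '6')
  sorted[11] = 965$69648847  (last char: '7')
Last column: 586699$48467
Original string S is at sorted index 6

Answer: 586699$48467
6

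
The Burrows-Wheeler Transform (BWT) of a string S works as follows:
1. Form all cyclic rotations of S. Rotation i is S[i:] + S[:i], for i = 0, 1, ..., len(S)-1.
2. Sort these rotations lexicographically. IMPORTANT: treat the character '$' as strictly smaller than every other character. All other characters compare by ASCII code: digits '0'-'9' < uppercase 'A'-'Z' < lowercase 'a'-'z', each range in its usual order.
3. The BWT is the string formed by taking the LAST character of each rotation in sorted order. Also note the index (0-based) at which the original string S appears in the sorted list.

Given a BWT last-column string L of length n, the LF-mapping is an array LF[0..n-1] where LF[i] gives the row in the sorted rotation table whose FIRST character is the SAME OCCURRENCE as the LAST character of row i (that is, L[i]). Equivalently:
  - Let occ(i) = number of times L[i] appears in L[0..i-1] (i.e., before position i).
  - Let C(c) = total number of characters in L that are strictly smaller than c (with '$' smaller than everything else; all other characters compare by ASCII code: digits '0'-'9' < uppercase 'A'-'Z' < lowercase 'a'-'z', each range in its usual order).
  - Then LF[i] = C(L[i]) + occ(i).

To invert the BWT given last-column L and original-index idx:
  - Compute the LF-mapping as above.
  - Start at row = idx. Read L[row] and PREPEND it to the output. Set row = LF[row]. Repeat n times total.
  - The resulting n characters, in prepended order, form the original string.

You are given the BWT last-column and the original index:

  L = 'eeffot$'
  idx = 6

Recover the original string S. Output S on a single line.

LF mapping: 1 2 3 4 5 6 0
Walk LF starting at row 6, prepending L[row]:
  step 1: row=6, L[6]='$', prepend. Next row=LF[6]=0
  step 2: row=0, L[0]='e', prepend. Next row=LF[0]=1
  step 3: row=1, L[1]='e', prepend. Next row=LF[1]=2
  step 4: row=2, L[2]='f', prepend. Next row=LF[2]=3
  step 5: row=3, L[3]='f', prepend. Next row=LF[3]=4
  step 6: row=4, L[4]='o', prepend. Next row=LF[4]=5
  step 7: row=5, L[5]='t', prepend. Next row=LF[5]=6
Reversed output: toffee$

Answer: toffee$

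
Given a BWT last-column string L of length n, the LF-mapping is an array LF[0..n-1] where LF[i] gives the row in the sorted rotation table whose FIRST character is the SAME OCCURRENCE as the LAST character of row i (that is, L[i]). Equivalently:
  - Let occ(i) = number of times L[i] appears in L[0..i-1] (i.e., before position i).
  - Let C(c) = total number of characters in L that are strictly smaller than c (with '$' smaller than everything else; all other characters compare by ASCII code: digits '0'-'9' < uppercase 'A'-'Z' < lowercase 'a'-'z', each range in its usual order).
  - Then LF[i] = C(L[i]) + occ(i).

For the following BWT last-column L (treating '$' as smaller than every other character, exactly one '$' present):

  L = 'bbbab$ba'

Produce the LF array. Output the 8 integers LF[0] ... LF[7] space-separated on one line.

Answer: 3 4 5 1 6 0 7 2

Derivation:
Char counts: '$':1, 'a':2, 'b':5
C (first-col start): C('$')=0, C('a')=1, C('b')=3
L[0]='b': occ=0, LF[0]=C('b')+0=3+0=3
L[1]='b': occ=1, LF[1]=C('b')+1=3+1=4
L[2]='b': occ=2, LF[2]=C('b')+2=3+2=5
L[3]='a': occ=0, LF[3]=C('a')+0=1+0=1
L[4]='b': occ=3, LF[4]=C('b')+3=3+3=6
L[5]='$': occ=0, LF[5]=C('$')+0=0+0=0
L[6]='b': occ=4, LF[6]=C('b')+4=3+4=7
L[7]='a': occ=1, LF[7]=C('a')+1=1+1=2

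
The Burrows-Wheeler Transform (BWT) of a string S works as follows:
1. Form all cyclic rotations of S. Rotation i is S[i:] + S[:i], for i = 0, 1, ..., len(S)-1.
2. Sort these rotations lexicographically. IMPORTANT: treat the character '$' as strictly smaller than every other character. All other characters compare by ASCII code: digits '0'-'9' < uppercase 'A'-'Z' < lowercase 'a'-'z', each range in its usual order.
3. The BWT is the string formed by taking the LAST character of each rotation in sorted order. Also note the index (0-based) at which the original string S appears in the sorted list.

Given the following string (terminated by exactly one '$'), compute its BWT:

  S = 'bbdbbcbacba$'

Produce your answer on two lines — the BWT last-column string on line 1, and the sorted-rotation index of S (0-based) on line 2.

Answer: abbccd$bbabb
6

Derivation:
All 12 rotations (rotation i = S[i:]+S[:i]):
  rot[0] = bbdbbcbacba$
  rot[1] = bdbbcbacba$b
  rot[2] = dbbcbacba$bb
  rot[3] = bbcbacba$bbd
  rot[4] = bcbacba$bbdb
  rot[5] = cbacba$bbdbb
  rot[6] = bacba$bbdbbc
  rot[7] = acba$bbdbbcb
  rot[8] = cba$bbdbbcba
  rot[9] = ba$bbdbbcbac
  rot[10] = a$bbdbbcbacb
  rot[11] = $bbdbbcbacba
Sorted (with $ < everything):
  sorted[0] = $bbdbbcbacba  (last char: 'a')
  sorted[1] = a$bbdbbcbacb  (last char: 'b')
  sorted[2] = acba$bbdbbcb  (last char: 'b')
  sorted[3] = ba$bbdbbcbac  (last char: 'c')
  sorted[4] = bacba$bbdbbc  (last char: 'c')
  sorted[5] = bbcbacba$bbd  (last char: 'd')
  sorted[6] = bbdbbcbacba$  (last char: '$')
  sorted[7] = bcbacba$bbdb  (last char: 'b')
  sorted[8] = bdbbcbacba$b  (last char: 'b')
  sorted[9] = cba$bbdbbcba  (last char: 'a')
  sorted[10] = cbacba$bbdbb  (last char: 'b')
  sorted[11] = dbbcbacba$bb  (last char: 'b')
Last column: abbccd$bbabb
Original string S is at sorted index 6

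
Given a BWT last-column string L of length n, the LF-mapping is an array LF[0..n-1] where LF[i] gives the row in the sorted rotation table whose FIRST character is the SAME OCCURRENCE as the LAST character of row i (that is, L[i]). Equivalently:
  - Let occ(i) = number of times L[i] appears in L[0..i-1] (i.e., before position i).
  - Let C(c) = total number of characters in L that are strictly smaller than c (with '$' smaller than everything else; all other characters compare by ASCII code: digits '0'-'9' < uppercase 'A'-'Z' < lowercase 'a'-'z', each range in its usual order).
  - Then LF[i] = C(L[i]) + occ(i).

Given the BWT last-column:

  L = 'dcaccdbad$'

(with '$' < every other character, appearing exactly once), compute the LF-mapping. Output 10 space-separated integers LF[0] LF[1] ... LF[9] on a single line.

Answer: 7 4 1 5 6 8 3 2 9 0

Derivation:
Char counts: '$':1, 'a':2, 'b':1, 'c':3, 'd':3
C (first-col start): C('$')=0, C('a')=1, C('b')=3, C('c')=4, C('d')=7
L[0]='d': occ=0, LF[0]=C('d')+0=7+0=7
L[1]='c': occ=0, LF[1]=C('c')+0=4+0=4
L[2]='a': occ=0, LF[2]=C('a')+0=1+0=1
L[3]='c': occ=1, LF[3]=C('c')+1=4+1=5
L[4]='c': occ=2, LF[4]=C('c')+2=4+2=6
L[5]='d': occ=1, LF[5]=C('d')+1=7+1=8
L[6]='b': occ=0, LF[6]=C('b')+0=3+0=3
L[7]='a': occ=1, LF[7]=C('a')+1=1+1=2
L[8]='d': occ=2, LF[8]=C('d')+2=7+2=9
L[9]='$': occ=0, LF[9]=C('$')+0=0+0=0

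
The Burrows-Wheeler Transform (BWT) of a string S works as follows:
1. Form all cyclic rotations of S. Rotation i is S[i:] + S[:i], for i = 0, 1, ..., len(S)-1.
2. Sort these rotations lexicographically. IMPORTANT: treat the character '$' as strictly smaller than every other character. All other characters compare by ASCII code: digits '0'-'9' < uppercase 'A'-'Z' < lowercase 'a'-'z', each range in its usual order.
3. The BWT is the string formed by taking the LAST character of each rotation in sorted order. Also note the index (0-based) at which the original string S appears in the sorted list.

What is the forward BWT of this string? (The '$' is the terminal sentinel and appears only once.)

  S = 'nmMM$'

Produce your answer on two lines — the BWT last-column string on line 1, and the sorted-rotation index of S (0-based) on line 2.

Answer: MMmn$
4

Derivation:
All 5 rotations (rotation i = S[i:]+S[:i]):
  rot[0] = nmMM$
  rot[1] = mMM$n
  rot[2] = MM$nm
  rot[3] = M$nmM
  rot[4] = $nmMM
Sorted (with $ < everything):
  sorted[0] = $nmMM  (last char: 'M')
  sorted[1] = M$nmM  (last char: 'M')
  sorted[2] = MM$nm  (last char: 'm')
  sorted[3] = mMM$n  (last char: 'n')
  sorted[4] = nmMM$  (last char: '$')
Last column: MMmn$
Original string S is at sorted index 4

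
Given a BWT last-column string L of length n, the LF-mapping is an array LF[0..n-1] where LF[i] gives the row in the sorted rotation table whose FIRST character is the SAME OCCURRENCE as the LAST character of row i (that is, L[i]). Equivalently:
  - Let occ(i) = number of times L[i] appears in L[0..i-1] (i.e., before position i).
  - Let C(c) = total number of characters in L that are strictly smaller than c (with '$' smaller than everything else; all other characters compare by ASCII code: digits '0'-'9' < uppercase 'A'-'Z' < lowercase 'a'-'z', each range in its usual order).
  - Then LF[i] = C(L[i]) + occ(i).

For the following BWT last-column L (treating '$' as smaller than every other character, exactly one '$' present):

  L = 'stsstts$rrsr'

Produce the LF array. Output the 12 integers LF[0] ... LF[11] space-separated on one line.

Char counts: '$':1, 'r':3, 's':5, 't':3
C (first-col start): C('$')=0, C('r')=1, C('s')=4, C('t')=9
L[0]='s': occ=0, LF[0]=C('s')+0=4+0=4
L[1]='t': occ=0, LF[1]=C('t')+0=9+0=9
L[2]='s': occ=1, LF[2]=C('s')+1=4+1=5
L[3]='s': occ=2, LF[3]=C('s')+2=4+2=6
L[4]='t': occ=1, LF[4]=C('t')+1=9+1=10
L[5]='t': occ=2, LF[5]=C('t')+2=9+2=11
L[6]='s': occ=3, LF[6]=C('s')+3=4+3=7
L[7]='$': occ=0, LF[7]=C('$')+0=0+0=0
L[8]='r': occ=0, LF[8]=C('r')+0=1+0=1
L[9]='r': occ=1, LF[9]=C('r')+1=1+1=2
L[10]='s': occ=4, LF[10]=C('s')+4=4+4=8
L[11]='r': occ=2, LF[11]=C('r')+2=1+2=3

Answer: 4 9 5 6 10 11 7 0 1 2 8 3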